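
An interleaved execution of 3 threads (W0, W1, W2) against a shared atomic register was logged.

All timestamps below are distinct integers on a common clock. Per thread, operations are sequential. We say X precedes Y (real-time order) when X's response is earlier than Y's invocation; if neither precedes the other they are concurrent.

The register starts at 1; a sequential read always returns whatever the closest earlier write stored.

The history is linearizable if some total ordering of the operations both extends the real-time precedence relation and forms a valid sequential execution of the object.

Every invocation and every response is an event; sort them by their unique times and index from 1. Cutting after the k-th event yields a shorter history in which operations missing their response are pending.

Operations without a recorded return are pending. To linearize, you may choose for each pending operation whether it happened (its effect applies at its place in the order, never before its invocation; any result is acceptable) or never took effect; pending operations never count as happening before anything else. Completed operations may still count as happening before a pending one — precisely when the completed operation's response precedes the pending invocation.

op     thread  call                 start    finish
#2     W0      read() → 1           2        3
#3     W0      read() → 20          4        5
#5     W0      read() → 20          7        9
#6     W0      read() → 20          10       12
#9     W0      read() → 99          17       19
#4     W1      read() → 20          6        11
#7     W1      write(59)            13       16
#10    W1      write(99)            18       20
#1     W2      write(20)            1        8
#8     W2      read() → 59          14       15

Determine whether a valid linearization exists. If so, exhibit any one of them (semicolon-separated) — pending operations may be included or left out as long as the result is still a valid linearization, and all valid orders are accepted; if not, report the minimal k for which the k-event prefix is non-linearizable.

after step 1 (#2 read() → 1): value 1
after step 2 (#1 write(20)): value 20
after step 3 (#3 read() → 20): value 20
after step 4 (#4 read() → 20): value 20
after step 5 (#5 read() → 20): value 20
after step 6 (#6 read() → 20): value 20
after step 7 (#7 write(59)): value 59
after step 8 (#8 read() → 59): value 59
after step 9 (#10 write(99)): value 99
after step 10 (#9 read() → 99): value 99

linearizable — witness: #2; #1; #3; #4; #5; #6; #7; #8; #10; #9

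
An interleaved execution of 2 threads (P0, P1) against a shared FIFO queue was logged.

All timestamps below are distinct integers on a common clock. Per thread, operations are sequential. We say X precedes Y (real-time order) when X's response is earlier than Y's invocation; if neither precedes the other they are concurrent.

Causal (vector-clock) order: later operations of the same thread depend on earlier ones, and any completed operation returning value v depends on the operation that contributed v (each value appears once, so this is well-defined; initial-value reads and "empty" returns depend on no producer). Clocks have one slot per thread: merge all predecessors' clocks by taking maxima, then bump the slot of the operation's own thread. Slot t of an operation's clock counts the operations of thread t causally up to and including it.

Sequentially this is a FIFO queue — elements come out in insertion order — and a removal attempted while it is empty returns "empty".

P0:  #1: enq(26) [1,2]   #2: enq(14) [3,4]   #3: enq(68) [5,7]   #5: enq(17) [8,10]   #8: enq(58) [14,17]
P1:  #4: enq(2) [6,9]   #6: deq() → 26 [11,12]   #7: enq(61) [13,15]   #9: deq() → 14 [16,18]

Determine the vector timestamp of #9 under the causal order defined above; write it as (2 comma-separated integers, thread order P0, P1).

#4 (invocation 6): nothing precedes it; P1's component alone gives (0, 1)
#1 (invocation 1): nothing precedes it; P0's component alone gives (1, 0)
from VC(#1)=(1, 0), #2 (invoked 3) maxes components and bumps P0 → (2, 0)
from VC(#1)=(1, 0), VC(#4)=(0, 1), #6 (invoked 11) maxes components and bumps P1 → (1, 2)
from VC(#2)=(2, 0), #3 (invoked 5) maxes components and bumps P0 → (3, 0)
from VC(#6)=(1, 2), #7 (invoked 13) maxes components and bumps P1 → (1, 3)
from VC(#3)=(3, 0), #5 (invoked 8) maxes components and bumps P0 → (4, 0)
from VC(#5)=(4, 0), #8 (invoked 14) maxes components and bumps P0 → (5, 0)
from VC(#2)=(2, 0), VC(#7)=(1, 3), #9 (invoked 16) maxes components and bumps P1 → (2, 4)
target: VC(#9) = (2, 4)

(2, 4)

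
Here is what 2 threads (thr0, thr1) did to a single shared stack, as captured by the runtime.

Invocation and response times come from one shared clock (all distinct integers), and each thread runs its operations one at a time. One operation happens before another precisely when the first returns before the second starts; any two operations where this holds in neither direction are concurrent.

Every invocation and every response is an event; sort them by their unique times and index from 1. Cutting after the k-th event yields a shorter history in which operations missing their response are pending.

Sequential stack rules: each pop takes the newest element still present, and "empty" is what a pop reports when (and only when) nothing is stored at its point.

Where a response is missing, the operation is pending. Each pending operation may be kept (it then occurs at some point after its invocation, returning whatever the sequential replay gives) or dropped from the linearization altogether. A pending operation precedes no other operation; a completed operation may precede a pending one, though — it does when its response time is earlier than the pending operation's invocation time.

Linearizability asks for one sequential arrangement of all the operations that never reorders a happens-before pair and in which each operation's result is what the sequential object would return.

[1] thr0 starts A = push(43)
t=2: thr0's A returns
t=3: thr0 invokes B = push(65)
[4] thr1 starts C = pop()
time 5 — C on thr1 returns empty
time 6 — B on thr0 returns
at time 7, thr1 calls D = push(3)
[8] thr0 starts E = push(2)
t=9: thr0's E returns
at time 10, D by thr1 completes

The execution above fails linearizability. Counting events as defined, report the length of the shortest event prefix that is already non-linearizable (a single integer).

a valid linearization of events 1..4 exists, for instance A:
1. A push(43), leaving stack <43>
with event 5 included (C responding at time 5), all real-time-consistent orders fail
include/drop combinations of the 1 pending operation (B) were all tried; none helps
sample order A, C (pending dropped) stalls at step 2 — C pop() → empty has no legal effect

5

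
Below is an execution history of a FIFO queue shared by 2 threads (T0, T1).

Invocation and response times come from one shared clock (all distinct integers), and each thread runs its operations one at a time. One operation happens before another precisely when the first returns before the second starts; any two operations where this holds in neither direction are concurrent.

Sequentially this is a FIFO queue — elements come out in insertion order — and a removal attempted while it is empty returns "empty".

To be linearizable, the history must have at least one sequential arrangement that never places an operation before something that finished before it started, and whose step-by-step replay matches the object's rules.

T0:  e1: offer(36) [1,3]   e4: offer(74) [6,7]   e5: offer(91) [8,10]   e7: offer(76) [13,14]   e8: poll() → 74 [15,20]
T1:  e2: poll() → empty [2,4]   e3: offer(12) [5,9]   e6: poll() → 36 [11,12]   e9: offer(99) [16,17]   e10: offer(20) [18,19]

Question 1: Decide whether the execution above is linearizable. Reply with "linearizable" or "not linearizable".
witness order: e2, e1, e4, e3, e5, e6, e7, e8, e9, e10
after step 1 (e2 poll() → empty): queue <>
after step 2 (e1 offer(36)): queue <36>
after step 3 (e4 offer(74)): queue <36,74>
after step 4 (e3 offer(12)): queue <36,74,12>
after step 5 (e5 offer(91)): queue <36,74,12,91>
after step 6 (e6 poll() → 36): queue <74,12,91>
after step 7 (e7 offer(76)): queue <74,12,91,76>
after step 8 (e8 poll() → 74): queue <12,91,76>
after step 9 (e9 offer(99)): queue <12,91,76,99>
after step 10 (e10 offer(20)): queue <12,91,76,99,20>

linearizable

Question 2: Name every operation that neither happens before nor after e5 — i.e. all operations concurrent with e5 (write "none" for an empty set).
e5 runs from 8 to 10; window-overlapping ops are concurrent
e1 [1,3]: before
e2 [2,4]: before
e3 [5,9]: concurrent
e4 [6,7]: before
e6 [11,12]: after
e7 [13,14]: after
e8 [15,20]: after
e9 [16,17]: after
e10 [18,19]: after

e3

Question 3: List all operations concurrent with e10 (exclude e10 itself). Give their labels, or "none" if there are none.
overlap test against e10 [18,19]: concurrent iff the interval meets 18..19
e1 [1,3]: before
e2 [2,4]: before
e3 [5,9]: before
e4 [6,7]: before
e5 [8,10]: before
e6 [11,12]: before
e7 [13,14]: before
e8 [15,20]: concurrent
e9 [16,17]: before

e8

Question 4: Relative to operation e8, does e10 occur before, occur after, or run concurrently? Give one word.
e10 spans [18,19], e8 spans [15,20]
the intervals overlap in both directions

concurrent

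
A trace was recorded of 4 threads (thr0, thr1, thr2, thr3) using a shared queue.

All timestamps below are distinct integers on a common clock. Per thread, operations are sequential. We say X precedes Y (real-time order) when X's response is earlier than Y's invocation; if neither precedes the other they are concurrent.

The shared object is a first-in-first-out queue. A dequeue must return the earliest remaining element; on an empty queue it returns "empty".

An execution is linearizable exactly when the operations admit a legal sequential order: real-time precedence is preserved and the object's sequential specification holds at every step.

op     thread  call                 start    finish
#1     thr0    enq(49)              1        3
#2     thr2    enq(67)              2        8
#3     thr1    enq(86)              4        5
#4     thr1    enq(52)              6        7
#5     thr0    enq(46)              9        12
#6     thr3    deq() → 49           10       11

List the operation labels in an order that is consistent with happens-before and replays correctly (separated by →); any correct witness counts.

#1 → #2 → #3 → #4 → #5 → #6

1. #1 enq(49), leaving queue <49>
2. #2 enq(67), leaving queue <49,67>
3. #3 enq(86), leaving queue <49,67,86>
4. #4 enq(52), leaving queue <49,67,86,52>
5. #5 enq(46), leaving queue <49,67,86,52,46>
6. #6 deq() → 49, leaving queue <67,86,52,46>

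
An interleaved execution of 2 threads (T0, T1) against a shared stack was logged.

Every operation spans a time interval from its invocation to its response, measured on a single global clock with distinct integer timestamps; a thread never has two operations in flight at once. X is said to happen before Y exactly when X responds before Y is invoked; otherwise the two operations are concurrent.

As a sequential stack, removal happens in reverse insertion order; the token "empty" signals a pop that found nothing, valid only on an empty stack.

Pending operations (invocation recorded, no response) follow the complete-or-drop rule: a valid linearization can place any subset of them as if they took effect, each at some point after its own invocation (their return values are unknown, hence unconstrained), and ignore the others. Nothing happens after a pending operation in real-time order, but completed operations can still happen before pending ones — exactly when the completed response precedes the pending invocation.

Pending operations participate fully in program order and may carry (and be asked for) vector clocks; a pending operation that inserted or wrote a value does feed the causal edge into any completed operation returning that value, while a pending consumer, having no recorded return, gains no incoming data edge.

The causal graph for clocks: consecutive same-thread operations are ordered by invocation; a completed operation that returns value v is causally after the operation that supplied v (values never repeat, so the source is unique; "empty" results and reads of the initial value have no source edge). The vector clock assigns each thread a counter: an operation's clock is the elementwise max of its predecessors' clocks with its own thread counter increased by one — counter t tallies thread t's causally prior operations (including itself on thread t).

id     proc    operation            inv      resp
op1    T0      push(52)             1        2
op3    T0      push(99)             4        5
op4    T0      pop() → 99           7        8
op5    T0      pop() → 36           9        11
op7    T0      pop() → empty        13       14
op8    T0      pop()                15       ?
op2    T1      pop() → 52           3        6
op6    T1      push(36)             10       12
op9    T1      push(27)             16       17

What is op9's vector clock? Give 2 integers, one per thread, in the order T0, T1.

(1, 3)

op1, invoked 1, has no incoming edges; only T0's bump applies → (1, 0)
op2, invoked 3, takes VC(op1)=(1, 0) under max, adds 1 for T1 → (1, 1)
op3, invoked 4, takes VC(op1)=(1, 0) under max, adds 1 for T0 → (2, 0)
op6, invoked 10, takes VC(op2)=(1, 1) under max, adds 1 for T1 → (1, 2)
op4, invoked 7, takes VC(op3)=(2, 0) under max, adds 1 for T0 → (3, 0)
op9, invoked 16, takes VC(op6)=(1, 2) under max, adds 1 for T1 → (1, 3)
op5, invoked 9, takes VC(op4)=(3, 0), VC(op6)=(1, 2) under max, adds 1 for T0 → (4, 2)
op7, invoked 13, takes VC(op5)=(4, 2) under max, adds 1 for T0 → (5, 2)
op8, invoked 15, takes VC(op7)=(5, 2) under max, adds 1 for T0 → (6, 2)
target: VC(op9) = (1, 3)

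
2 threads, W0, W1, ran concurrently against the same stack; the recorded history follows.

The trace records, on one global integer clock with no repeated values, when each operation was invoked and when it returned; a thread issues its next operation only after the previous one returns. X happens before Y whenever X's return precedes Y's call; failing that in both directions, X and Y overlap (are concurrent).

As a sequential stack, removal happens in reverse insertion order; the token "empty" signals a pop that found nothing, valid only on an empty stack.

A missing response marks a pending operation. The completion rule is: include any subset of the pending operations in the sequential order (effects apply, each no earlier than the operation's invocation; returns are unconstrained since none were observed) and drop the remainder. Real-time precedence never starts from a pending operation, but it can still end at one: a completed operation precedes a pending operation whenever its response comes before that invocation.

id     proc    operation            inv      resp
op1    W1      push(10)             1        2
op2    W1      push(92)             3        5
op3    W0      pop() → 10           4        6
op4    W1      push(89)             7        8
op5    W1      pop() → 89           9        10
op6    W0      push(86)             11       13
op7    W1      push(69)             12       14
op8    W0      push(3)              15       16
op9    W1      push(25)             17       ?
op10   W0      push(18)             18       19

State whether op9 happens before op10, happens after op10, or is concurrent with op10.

concurrent

op9 spans [17,…), op10 spans [18,19]
the intervals overlap in both directions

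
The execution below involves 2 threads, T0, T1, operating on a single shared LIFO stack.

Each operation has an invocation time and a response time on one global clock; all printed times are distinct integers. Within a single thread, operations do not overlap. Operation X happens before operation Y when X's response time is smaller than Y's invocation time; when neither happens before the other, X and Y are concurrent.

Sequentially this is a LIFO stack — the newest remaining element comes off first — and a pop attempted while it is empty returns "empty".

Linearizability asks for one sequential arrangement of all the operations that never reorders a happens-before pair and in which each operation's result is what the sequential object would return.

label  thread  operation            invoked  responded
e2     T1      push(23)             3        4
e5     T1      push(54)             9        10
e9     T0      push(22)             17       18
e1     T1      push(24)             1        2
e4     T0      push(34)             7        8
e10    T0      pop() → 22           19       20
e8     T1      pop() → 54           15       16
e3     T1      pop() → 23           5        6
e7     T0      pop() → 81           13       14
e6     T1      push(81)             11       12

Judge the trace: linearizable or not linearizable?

a witness: e1, e2, e3, e4, e5, e6, e7, e8, e9, e10
step 1: e1 push(24) — stack <24>
step 2: e2 push(23) — stack <24,23>
step 3: e3 pop() → 23 — stack <24>
step 4: e4 push(34) — stack <24,34>
step 5: e5 push(54) — stack <24,34,54>
step 6: e6 push(81) — stack <24,34,54,81>
step 7: e7 pop() → 81 — stack <24,34,54>
step 8: e8 pop() → 54 — stack <24,34>
step 9: e9 push(22) — stack <24,34,22>
step 10: e10 pop() → 22 — stack <24,34>

linearizable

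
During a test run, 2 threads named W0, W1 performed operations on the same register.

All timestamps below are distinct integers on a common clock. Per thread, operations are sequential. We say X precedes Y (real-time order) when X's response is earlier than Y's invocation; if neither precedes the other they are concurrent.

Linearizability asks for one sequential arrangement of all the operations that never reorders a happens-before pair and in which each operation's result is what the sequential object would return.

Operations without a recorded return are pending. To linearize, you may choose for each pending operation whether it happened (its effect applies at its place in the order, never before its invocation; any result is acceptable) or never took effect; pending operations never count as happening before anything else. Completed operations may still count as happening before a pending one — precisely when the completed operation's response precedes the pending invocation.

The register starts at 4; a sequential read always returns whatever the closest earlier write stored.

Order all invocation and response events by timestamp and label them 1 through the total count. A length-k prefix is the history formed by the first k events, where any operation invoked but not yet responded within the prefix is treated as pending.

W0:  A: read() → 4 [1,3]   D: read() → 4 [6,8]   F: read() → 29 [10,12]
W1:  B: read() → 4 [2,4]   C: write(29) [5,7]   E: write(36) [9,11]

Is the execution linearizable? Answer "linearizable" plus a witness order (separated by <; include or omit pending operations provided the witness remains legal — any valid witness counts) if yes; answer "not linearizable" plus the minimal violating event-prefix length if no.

step 1: A read() → 4 — value 4
step 2: B read() → 4 — value 4
step 3: D read() → 4 — value 4
step 4: C write(29) — value 29
step 5: F read() → 29 — value 29
step 6: E write(36) — value 36

linearizable — witness: A < B < D < C < F < E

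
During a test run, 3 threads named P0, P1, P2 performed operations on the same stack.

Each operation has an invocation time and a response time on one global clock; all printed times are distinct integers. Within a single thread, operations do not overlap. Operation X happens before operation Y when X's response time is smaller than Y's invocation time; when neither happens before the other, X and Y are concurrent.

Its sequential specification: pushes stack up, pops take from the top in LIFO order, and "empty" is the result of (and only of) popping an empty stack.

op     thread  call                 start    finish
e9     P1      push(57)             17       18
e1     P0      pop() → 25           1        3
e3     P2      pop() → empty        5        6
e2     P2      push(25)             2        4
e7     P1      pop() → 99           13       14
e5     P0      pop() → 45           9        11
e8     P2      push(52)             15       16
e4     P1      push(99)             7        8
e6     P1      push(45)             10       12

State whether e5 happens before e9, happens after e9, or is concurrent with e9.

before

e5 spans [9,11], e9 spans [17,18]
resp(e5)=11 < inv(e9)=17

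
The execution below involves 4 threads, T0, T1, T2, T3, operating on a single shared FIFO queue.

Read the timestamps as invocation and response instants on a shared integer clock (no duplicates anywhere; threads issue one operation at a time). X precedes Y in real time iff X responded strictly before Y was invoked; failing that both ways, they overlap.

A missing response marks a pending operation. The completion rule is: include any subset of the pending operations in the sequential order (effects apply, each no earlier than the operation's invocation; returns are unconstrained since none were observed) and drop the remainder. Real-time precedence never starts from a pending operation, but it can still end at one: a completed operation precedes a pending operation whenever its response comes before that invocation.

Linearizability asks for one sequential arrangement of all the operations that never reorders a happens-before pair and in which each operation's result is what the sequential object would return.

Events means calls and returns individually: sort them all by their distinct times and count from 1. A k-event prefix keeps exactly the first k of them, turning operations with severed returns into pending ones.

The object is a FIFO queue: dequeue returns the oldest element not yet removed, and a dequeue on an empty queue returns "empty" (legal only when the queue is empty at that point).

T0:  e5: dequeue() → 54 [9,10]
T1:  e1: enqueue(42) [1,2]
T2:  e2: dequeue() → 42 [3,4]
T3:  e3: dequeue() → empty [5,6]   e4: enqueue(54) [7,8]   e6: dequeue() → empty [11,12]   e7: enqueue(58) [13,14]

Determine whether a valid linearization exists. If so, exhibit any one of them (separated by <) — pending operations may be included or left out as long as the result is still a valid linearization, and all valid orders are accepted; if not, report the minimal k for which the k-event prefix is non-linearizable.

linearizable — witness: e1 < e2 < e3 < e4 < e5 < e6 < e7

after step 1 (e1 enqueue(42)): queue <42>
after step 2 (e2 dequeue() → 42): queue <>
after step 3 (e3 dequeue() → empty): queue <>
after step 4 (e4 enqueue(54)): queue <54>
after step 5 (e5 dequeue() → 54): queue <>
after step 6 (e6 dequeue() → empty): queue <>
after step 7 (e7 enqueue(58)): queue <58>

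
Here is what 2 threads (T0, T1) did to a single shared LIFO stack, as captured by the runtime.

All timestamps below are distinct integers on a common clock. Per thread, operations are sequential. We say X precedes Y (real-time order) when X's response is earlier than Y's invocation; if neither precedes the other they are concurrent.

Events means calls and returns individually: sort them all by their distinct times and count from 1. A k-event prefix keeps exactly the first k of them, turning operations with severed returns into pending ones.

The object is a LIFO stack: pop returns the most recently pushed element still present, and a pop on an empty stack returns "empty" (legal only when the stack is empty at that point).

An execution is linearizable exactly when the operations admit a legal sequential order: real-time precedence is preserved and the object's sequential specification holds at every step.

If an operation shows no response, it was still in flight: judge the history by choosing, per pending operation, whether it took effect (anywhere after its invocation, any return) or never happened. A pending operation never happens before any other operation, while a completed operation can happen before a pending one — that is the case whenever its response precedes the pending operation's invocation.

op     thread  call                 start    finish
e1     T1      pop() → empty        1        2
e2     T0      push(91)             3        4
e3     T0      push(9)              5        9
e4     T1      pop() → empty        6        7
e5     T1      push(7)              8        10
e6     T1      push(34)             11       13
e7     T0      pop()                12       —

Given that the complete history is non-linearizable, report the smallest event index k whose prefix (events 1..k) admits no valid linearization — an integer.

7

events 1..6 are linearizable; a witness order is e1, e2:
step 1: e1 pop() → empty — stack <>
step 2: e2 push(91) — stack <91>
with event 7 included (e4 responding at time 7), all real-time-consistent orders fail
no escape via the 1 pending operation (e3): every completion choice fails
sample order e1, e2, e4 (pending dropped) stalls at step 3 — e4 pop() → empty has no legal effect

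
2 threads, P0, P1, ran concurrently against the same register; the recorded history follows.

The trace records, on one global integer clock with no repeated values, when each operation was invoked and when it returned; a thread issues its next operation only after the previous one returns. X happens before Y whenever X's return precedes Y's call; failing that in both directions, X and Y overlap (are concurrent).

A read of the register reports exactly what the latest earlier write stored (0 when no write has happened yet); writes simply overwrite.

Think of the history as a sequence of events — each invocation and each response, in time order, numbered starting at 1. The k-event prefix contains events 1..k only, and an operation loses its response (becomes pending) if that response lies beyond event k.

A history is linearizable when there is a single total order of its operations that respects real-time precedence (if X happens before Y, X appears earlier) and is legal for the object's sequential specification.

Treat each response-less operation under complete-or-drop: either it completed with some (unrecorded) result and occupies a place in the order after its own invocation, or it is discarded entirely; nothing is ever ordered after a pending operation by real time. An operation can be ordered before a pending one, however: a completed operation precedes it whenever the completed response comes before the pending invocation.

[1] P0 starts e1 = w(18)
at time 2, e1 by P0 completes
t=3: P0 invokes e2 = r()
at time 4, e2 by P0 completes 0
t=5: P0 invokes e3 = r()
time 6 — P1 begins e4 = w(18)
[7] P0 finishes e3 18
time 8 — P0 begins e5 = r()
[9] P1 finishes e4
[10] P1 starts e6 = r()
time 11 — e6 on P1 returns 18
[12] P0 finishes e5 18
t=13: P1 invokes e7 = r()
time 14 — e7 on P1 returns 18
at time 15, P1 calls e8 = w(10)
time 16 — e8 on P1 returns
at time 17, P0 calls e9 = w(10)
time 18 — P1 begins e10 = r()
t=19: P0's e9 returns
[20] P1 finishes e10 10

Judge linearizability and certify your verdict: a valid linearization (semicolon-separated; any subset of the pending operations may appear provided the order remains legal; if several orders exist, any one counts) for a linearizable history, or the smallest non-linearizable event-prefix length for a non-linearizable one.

prefix check: 1..3 passes, 1..4 fails once e2's time-4 response joins
exhaustive check: the 2 completed register ops admit one real-time order; illegal
sample order e1, e2 stalls at step 2 — e2 r() → 0 has no legal effect

not linearizable — minimal violating prefix: 4 events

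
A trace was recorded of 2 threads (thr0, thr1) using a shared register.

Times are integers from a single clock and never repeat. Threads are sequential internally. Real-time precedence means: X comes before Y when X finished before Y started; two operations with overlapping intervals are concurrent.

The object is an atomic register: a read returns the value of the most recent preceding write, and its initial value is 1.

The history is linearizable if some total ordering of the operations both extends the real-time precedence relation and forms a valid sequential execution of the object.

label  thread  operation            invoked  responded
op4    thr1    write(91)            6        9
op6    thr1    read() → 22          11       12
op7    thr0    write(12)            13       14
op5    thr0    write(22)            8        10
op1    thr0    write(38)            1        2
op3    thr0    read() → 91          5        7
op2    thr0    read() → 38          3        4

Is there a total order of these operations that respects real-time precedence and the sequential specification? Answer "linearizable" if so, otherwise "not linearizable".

one valid linearization: op1, op2, op4, op3, op5, op6, op7
after step 1 (op1 write(38)): value 38
after step 2 (op2 read() → 38): value 38
after step 3 (op4 write(91)): value 91
after step 4 (op3 read() → 91): value 91
after step 5 (op5 write(22)): value 22
after step 6 (op6 read() → 22): value 22
after step 7 (op7 write(12)): value 12

linearizable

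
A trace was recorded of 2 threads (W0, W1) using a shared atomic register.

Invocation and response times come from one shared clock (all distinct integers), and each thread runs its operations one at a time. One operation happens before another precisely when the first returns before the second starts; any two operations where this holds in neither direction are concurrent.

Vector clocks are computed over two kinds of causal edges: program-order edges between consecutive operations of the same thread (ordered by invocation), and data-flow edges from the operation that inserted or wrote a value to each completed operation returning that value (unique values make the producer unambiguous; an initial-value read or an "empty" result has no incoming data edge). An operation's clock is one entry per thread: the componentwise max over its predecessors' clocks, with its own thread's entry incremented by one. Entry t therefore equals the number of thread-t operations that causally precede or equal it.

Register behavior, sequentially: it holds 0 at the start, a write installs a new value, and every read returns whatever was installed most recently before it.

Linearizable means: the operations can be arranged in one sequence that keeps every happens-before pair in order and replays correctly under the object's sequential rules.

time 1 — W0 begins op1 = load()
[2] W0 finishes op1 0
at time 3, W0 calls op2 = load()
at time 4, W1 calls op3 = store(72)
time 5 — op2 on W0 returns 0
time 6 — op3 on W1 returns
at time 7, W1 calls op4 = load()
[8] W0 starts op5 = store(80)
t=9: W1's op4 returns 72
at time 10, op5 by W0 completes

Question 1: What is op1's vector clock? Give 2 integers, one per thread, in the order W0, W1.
(1, 0)

VC(op3, invoked at 4): no causal predecessors; +1 on W1 → (0, 1)
VC(op1, invoked at 1): no causal predecessors; +1 on W0 → (1, 0)
invoked at 7, op4 merges VC(op3)=(0, 1) and bumps W1's slot → (0, 2)
invoked at 3, op2 merges VC(op1)=(1, 0) and bumps W0's slot → (2, 0)
invoked at 8, op5 merges VC(op2)=(2, 0) and bumps W0's slot → (3, 0)
target: VC(op1) = (1, 0)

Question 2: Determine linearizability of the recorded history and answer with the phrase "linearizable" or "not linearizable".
linearizable

witness order: op1, op2, op3, op4, op5
step 1: op1 load() → 0 — value 0
step 2: op2 load() → 0 — value 0
step 3: op3 store(72) — value 72
step 4: op4 load() → 72 — value 72
step 5: op5 store(80) — value 80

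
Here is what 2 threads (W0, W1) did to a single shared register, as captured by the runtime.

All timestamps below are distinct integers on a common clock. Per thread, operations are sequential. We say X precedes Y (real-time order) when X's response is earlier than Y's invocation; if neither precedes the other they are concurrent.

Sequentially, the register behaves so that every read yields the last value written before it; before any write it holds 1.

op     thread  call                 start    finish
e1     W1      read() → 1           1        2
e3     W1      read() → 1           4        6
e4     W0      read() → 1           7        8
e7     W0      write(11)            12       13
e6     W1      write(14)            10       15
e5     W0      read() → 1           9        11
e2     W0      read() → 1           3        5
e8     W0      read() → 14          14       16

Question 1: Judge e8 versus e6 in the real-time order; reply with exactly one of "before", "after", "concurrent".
e8 spans [14,16], e6 spans [10,15]
the intervals overlap in both directions

concurrent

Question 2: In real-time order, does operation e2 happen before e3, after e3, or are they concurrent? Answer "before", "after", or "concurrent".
e2 spans [3,5], e3 spans [4,6]
the intervals overlap in both directions

concurrent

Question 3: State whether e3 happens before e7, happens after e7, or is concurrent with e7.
e3 spans [4,6], e7 spans [12,13]
resp(e3)=6 < inv(e7)=12

before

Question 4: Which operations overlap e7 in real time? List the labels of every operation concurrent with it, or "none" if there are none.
overlap test against e7 [12,13]: concurrent iff the interval meets 12..13
e1 [1,2]: before
e2 [3,5]: before
e3 [4,6]: before
e4 [7,8]: before
e5 [9,11]: before
e6 [10,15]: concurrent
e8 [14,16]: after

e6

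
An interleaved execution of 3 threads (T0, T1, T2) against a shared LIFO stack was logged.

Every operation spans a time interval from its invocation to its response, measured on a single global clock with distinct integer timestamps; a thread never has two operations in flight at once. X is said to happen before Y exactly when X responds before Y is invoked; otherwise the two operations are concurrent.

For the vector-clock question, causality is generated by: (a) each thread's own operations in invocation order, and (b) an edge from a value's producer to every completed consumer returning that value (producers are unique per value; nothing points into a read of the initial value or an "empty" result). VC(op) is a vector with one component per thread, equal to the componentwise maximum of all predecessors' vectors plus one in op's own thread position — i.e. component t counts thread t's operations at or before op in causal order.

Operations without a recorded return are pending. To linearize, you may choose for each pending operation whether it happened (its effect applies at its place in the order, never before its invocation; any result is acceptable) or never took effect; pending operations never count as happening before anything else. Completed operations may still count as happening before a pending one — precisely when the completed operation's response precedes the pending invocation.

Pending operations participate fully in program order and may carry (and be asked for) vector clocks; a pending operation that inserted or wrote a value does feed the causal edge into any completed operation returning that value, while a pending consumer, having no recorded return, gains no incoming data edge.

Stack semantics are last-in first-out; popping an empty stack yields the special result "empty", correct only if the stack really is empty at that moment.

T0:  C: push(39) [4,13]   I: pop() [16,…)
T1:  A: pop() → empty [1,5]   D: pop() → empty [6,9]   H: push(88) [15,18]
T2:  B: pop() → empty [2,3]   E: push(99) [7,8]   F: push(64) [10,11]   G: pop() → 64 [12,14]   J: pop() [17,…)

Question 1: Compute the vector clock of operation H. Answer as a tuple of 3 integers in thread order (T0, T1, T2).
(0, 3, 0)

VC(B, invoked at 2): no causal predecessors; +1 on T2 → (0, 0, 1)
VC(A, invoked at 1): no causal predecessors; +1 on T1 → (0, 1, 0)
VC(C, invoked at 4): no causal predecessors; +1 on T0 → (1, 0, 0)
VC(E, invoked at 7): max of VC(B)=(0, 0, 1), then +1 on thread T2 → (0, 0, 2)
VC(D, invoked at 6): max of VC(A)=(0, 1, 0), then +1 on thread T1 → (0, 2, 0)
VC(I, invoked at 16): max of VC(C)=(1, 0, 0), then +1 on thread T0 → (2, 0, 0)
VC(F, invoked at 10): max of VC(E)=(0, 0, 2), then +1 on thread T2 → (0, 0, 3)
VC(H, invoked at 15): max of VC(D)=(0, 2, 0), then +1 on thread T1 → (0, 3, 0)
VC(G, invoked at 12): max of VC(F)=(0, 0, 3), then +1 on thread T2 → (0, 0, 4)
VC(J, invoked at 17): max of VC(G)=(0, 0, 4), then +1 on thread T2 → (0, 0, 5)
target: VC(H) = (0, 3, 0)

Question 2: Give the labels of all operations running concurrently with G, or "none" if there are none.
C

concurrent with G ([12,14]): every op whose interval crosses 12..14
A [1,5]: before
B [2,3]: before
C [4,13]: concurrent
D [6,9]: before
E [7,8]: before
F [10,11]: before
H [15,18]: after
I [16,…): after
J [17,…): after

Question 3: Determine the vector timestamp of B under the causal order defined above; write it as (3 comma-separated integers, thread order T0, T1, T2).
(0, 0, 1)

invoked at 2, B has no predecessors; its own T2 bump gives (0, 0, 1)
invoked at 1, A has no predecessors; its own T1 bump gives (0, 1, 0)
invoked at 4, C has no predecessors; its own T0 bump gives (1, 0, 0)
E, invoked 7, takes VC(B)=(0, 0, 1) under max, adds 1 for T2 → (0, 0, 2)
D, invoked 6, takes VC(A)=(0, 1, 0) under max, adds 1 for T1 → (0, 2, 0)
I, invoked 16, takes VC(C)=(1, 0, 0) under max, adds 1 for T0 → (2, 0, 0)
F, invoked 10, takes VC(E)=(0, 0, 2) under max, adds 1 for T2 → (0, 0, 3)
H, invoked 15, takes VC(D)=(0, 2, 0) under max, adds 1 for T1 → (0, 3, 0)
G, invoked 12, takes VC(F)=(0, 0, 3) under max, adds 1 for T2 → (0, 0, 4)
J, invoked 17, takes VC(G)=(0, 0, 4) under max, adds 1 for T2 → (0, 0, 5)
target: VC(B) = (0, 0, 1)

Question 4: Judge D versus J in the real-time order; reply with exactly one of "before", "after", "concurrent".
before

D spans [6,9], J spans [17,…)
resp(D)=9 < inv(J)=17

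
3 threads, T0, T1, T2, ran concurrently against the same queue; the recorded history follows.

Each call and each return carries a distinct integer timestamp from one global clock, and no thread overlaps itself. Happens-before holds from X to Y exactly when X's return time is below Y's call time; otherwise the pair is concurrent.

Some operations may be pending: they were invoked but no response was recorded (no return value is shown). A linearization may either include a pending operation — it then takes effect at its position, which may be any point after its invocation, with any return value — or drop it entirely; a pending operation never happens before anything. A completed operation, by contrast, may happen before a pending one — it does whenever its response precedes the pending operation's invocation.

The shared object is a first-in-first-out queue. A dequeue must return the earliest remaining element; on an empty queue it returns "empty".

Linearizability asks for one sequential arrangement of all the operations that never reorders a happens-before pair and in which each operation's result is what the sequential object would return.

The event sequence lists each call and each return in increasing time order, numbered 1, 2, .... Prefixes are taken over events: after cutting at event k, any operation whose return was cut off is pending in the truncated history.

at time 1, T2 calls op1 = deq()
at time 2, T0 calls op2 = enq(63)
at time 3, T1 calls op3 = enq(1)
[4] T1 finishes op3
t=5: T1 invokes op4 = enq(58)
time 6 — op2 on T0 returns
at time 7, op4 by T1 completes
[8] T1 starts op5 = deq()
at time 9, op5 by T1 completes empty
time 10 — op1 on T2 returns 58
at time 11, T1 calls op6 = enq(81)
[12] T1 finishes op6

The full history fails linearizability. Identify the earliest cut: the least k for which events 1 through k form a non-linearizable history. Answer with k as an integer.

9

a valid linearization of events 1..8 exists, for instance op1, op2, op3, op4:
step 1: op1 deq() (pending, included) — queue <>
step 2: op2 enq(63) — queue <63>
step 3: op3 enq(1) — queue <63,1>
step 4: op4 enq(58) — queue <63,1,58>
event 9 — op5's response, time 9 — after it, nothing linearizes
every completion of the 1 pending operation (op1) was checked; none linearizes
take op2, op3, op4, op5 (pending dropped): step 4 already fails, because op5 deq() → empty cannot occur there
take op3, op2, op4, op5 (pending dropped): step 4 already fails, because op5 deq() → empty cannot occur there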